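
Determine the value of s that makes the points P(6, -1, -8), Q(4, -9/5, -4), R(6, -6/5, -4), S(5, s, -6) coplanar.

-7/5

The points are coplanar iff PQ · (PR × PS) = 0.
Expanding, this is linear in s: (8)s + (56/5) = 0.
So s = -7/5.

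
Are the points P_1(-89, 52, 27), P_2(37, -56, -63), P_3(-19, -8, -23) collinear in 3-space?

Yes

P_1P_2 = (126, -108, -90), P_1P_3 = (70, -60, -50).
P_1P_2 × P_1P_3 = (0, 0, 0).
The cross product vanishes, so the three points are collinear.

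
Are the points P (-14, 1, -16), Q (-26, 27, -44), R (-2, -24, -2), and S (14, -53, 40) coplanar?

No

With P as base: PQ = (-12, 26, -28), PR = (12, -25, 14), PS = (28, -54, 56).
PR × PS = (-644, -280, 52).
PQ · (PR × PS) = -1008.
Since -1008 ≠ 0, the four points are not coplanar.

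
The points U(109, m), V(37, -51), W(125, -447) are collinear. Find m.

The three points are collinear iff det[UV; UW] = 0.
This determinant is linear in m: (88)m + (33000) = 0, so m = -375.

-375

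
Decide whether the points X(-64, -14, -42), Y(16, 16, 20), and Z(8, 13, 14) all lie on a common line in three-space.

XY = (80, 30, 62), XZ = (72, 27, 56).
XY × XZ = (6, -16, 0).
The cross product is nonzero, so the points do not lie on one line.

No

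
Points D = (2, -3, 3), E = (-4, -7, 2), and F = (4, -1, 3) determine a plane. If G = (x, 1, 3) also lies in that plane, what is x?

Coplanarity requires DE · (DF × DG) = 0.
DE = (-6, -4, -1), DF = (2, 2, 0); the triple product is linear in x with coefficient 2 and constant term -12.
Setting it to zero: x = 6.

6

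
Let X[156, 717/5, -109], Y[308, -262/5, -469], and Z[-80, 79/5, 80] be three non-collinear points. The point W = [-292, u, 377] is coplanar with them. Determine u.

248/5

Coplanarity requires XY · (XZ × XW) = 0.
XY = (152, -979/5, -360), XZ = (-236, -638/5, 189); the triple product is linear in u with coefficient 56232 and constant term -13945536/5.
Setting it to zero: u = 248/5.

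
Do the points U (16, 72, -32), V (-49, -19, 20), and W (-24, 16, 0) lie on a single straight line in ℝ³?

Yes

UV = (-65, -91, 52), UW = (-40, -56, 32).
Each component of UW is 8/13 times the corresponding component of UV, so UW = 8/13·UV and the points are collinear.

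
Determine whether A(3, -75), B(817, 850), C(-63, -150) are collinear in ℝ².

Yes

AB = (814, 925), AC = (-66, -75).
det[AB; AC] = (814)(-75) − (925)(-66) = 0.
The determinant is zero, so the points are collinear.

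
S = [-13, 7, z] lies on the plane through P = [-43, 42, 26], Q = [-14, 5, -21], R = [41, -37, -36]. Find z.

-14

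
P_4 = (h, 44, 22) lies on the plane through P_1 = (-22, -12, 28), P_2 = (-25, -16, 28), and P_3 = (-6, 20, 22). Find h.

12

A normal to the plane is n = P_1P_2 × P_1P_3 = (24, -18, -32).
P_4 lies in the plane iff n · P_1P_4 = 0.
This gives (24)h + (-288) = 0, so h = 12.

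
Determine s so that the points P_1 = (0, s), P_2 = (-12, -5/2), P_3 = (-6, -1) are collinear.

1/2

The three points are collinear iff det[P_1P_2; P_1P_3] = 0.
This determinant is linear in s: (6)s + (-3) = 0, so s = 1/2.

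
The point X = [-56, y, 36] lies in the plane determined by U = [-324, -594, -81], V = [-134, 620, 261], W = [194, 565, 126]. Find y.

The plane through U, V, W has equation −145080x + 137826y − 408642z = -1762722.
Substituting X: (137826)y + (-6586632) = -1762722, so y = 35.

35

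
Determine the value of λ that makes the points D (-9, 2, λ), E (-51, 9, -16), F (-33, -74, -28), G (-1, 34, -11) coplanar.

-16

The points are coplanar iff DE · (DF × DG) = 0.
Expanding, this is linear in λ: (-4600)λ + (-73600) = 0.
So λ = -16.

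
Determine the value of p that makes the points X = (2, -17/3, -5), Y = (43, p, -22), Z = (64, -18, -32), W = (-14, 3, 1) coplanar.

-56/3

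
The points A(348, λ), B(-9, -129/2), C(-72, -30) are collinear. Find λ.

-260

Collinearity: (A − B) must be parallel to (C − B) = (-63, 69/2).
Cross-multiplying the components: (λ − (-129/2))·(-63) = (357)·(69/2).
Solving gives λ = -260.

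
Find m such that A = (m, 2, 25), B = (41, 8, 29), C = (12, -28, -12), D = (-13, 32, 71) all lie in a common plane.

22

The points are coplanar iff AB · (AC × AD) = 0.
Expanding, this is linear in m: (528)m + (-11616) = 0.
So m = 22.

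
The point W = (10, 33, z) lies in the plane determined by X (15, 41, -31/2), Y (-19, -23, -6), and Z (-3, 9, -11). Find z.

A normal to the plane is n = XY × XZ = (16, -18, -64).
W lies in the plane iff n · XW = 0.
This gives (-64)z + (-928) = 0, so z = -29/2.

-29/2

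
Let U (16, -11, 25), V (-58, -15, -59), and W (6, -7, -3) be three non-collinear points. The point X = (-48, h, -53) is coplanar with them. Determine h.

Coplanarity requires UV · (UW × UX) = 0.
UV = (-74, -4, -84), UW = (-10, 4, -28); the triple product is linear in h with coefficient -1232 and constant term -16016.
Setting it to zero: h = -13.

-13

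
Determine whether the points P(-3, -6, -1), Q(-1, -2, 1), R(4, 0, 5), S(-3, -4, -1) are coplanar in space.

No

The four points are coplanar iff the 3×3 determinant with rows PQ, PR, PS is zero.
Rows: (2, 4, 2), (7, 6, 6), (0, 2, 0).
Expanding along the first row: (2)(-12) − (4)(0) + (2)(14) = 4.
Nonzero ⇒ not coplanar.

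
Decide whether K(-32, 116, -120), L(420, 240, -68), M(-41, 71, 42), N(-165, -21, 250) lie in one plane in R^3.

A normal to the plane through K, L, M is n = KL × KM = (22428, -73692, -19224).
The plane has equation n·P = -6959088. For N: n·N = -6959088.
Equal, so N lies in the plane and all four are coplanar.

Yes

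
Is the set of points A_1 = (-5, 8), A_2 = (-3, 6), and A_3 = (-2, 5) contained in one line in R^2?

A_1A_2 = (2, -2), A_1A_3 = (3, -3).
Checking proportionality: A_1A_3 = 3/2·A_1A_2, so the vectors are parallel and the points are collinear.

Yes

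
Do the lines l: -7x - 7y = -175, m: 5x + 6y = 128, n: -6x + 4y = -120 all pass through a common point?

Intersecting l and m: solving the 2×2 system gives (x, y) = (22, 3).
Substitute into n: (-6)(22) + (4)(3) = -120.
This equals -120, so (22, 3) lies on all three lines and they are concurrent.

Yes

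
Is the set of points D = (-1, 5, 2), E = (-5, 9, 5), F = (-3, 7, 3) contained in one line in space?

No

DE = (-4, 4, 3), DF = (-2, 2, 1).
DE × DF = (-2, -2, 0).
The cross product is nonzero, so the points do not lie on one line.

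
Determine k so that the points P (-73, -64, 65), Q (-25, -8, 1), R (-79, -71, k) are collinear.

73

Direction PQ = (48, 56, -64). From the x-coordinate of R, the parameter along the line is τ = (-79 − (-73))/48 = -1/8.
Then k = 65 + (-1/8)·(-64) = 73.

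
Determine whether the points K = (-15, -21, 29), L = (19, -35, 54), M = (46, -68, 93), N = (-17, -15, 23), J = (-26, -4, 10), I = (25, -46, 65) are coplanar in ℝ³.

The plane through K, L, M has normal n = KL × KM = (279, -651, -744) and equation n·P = -12090.
Checking the remaining points: n·N = -12090, n·J = -12090, n·I = -11439.
Since n·I = -11439 ≠ -12090, I is off the plane and the points are not all coplanar.

No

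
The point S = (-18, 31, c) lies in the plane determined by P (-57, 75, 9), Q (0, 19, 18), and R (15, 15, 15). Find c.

18

The plane through P, Q, R has equation 204x + 306y + 612z = 16830.
Substituting S: (612)c + (5814) = 16830, so c = 18.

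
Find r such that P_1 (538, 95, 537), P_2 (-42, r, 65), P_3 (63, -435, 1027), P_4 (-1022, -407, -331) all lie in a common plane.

Normal to plane P_1P_3P_4: n = (706020, -1176700, -588350); plane equation n·P = -47891690.
Requiring n·P_2 = -47891690: (-1176700)r + (-67895590) = -47891690.
So r = -17.

-17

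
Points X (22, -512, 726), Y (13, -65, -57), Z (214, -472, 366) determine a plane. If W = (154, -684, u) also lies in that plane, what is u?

834

The plane through X, Y, Z has equation −129600x − 153576y − 86184z = 13210128.
Substituting W: (-86184)u + (85087584) = 13210128, so u = 834.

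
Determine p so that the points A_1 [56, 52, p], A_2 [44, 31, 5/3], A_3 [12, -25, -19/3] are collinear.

Direction A_2A_3 = (-32, -56, -8). From the x-coordinate of A_1, the parameter along the line is τ = (56 − 44)/(-32) = -3/8.
Then p = 5/3 + (-3/8)·(-8) = 14/3.

14/3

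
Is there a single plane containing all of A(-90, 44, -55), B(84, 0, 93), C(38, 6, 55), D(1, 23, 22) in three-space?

Yes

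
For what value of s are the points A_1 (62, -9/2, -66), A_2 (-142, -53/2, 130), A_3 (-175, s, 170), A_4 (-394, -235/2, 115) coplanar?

-28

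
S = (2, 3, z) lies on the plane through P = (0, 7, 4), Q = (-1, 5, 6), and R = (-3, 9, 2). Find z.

8

Coplanarity requires PQ · (PR × PS) = 0.
PQ = (-1, -2, 2), PR = (-3, 2, -2); the triple product is linear in z with coefficient -8 and constant term 64.
Setting it to zero: z = 8.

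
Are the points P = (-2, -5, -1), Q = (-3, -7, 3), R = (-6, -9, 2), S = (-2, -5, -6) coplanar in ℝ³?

No

The four points are coplanar iff the 3×3 determinant with rows PQ, PR, PS is zero.
Rows: (-1, -2, 4), (-4, -4, 3), (0, 0, -5).
Expanding along the first row: (-1)(20) − (-2)(20) + (4)(0) = 20.
Nonzero ⇒ not coplanar.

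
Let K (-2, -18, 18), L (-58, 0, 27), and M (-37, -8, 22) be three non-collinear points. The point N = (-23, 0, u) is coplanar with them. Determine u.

The plane through K, L, M has equation −18x − 91y + 70z = 2934.
Substituting N: (70)u + (414) = 2934, so u = 36.

36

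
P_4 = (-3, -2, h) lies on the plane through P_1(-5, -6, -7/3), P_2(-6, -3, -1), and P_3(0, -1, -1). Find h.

-1

The plane through P_1, P_2, P_3 has equation −(8/3)x + 8y − 20z = 12.
Substituting P_4: (-20)h + (-8) = 12, so h = -1.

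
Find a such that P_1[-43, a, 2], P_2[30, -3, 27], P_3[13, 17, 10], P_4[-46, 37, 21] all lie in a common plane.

49

The points are coplanar iff P_1P_2 · (P_1P_3 × P_1P_4) = 0.
Expanding, this is linear in a: (-1190)a + (58310) = 0.
So a = 49.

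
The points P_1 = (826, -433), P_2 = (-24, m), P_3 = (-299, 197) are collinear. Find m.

43

Collinearity: (P_2 − P_1) must be parallel to (P_3 − P_1) = (-1125, 630).
Cross-multiplying the components: (m − (-433))·(-1125) = (-850)·(630).
Solving gives m = 43.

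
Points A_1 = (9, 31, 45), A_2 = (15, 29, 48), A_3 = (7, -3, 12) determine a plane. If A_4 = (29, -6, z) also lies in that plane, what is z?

27

A normal to the plane is n = A_1A_2 × A_1A_3 = (168, 192, -208).
A_4 lies in the plane iff n · A_1A_4 = 0.
This gives (-208)z + (5616) = 0, so z = 27.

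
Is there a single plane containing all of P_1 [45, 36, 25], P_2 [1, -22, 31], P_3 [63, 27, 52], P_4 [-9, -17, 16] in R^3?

Yes

A normal to the plane through P_1, P_2, P_3 is n = P_1P_2 × P_1P_3 = (-1512, 1296, 1440).
The plane has equation n·P = 14616. For P_4: n·P_4 = 14616.
Equal, so P_4 lies in the plane and all four are coplanar.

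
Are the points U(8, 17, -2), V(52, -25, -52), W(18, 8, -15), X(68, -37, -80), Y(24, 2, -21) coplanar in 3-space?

Yes

The plane through U, V, W has normal n = UV × UW = (96, 72, 24) and equation n·P = 1944.
Checking the remaining points: n·X = 1944, n·Y = 1944.
All equal 1944, so all 5 points lie in one plane.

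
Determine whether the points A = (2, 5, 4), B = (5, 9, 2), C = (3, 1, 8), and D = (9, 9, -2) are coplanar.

A normal to the plane through A, B, C is n = AB × AC = (8, -14, -16).
The plane has equation n·P = -118. For D: n·D = -22.
-22 ≠ -118, so D is off the plane.

No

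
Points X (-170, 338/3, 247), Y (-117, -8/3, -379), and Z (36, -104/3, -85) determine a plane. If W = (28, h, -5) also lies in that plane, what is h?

A normal to the plane is n = XY × XZ = (-53940, -111360, 15950).
W lies in the plane iff n · XW = 0.
This gives (-111360)h + (-2152960) = 0, so h = -58/3.

-58/3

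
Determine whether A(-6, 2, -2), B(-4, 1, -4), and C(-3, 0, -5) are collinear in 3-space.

AB = (2, -1, -2), AC = (3, -2, -3).
AB × AC = (-1, 0, -1).
The cross product is nonzero, so the points do not lie on one line.

No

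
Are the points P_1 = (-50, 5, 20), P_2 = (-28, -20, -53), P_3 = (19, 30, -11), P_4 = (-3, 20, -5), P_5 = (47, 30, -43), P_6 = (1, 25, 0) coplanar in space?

The plane through P_1, P_2, P_3 has normal n = P_1P_2 × P_1P_3 = (2600, -4355, 2275) and equation n·P = -106275.
Checking the remaining points: n·P_4 = -106275, n·P_5 = -106275, n·P_6 = -106275.
All equal -106275, so all 6 points lie in one plane.

Yes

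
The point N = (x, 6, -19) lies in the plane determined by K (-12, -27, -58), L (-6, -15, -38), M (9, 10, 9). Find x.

-3

The plane through K, L, M has equation 64x + 18y − 30z = 486.
Substituting N: (64)x + (678) = 486, so x = -3.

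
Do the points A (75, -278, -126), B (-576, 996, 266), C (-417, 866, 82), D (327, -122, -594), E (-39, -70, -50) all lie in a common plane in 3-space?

The plane through A, B, C has normal n = AB × AC = (-183456, -57456, -117936) and equation n·P = 17073504.
Checking the remaining points: n·D = 17073504, n·E = 17073504.
All equal 17073504, so all 5 points lie in one plane.

Yes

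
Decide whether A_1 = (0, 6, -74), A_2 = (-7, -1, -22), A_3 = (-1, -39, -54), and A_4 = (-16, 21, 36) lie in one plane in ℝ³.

The four points are coplanar iff the 3×3 determinant with rows A_1A_2, A_1A_3, A_1A_4 is zero.
Rows: (-7, -7, 52), (-1, -45, 20), (-16, 15, 110).
Expanding along the first row: (-7)(-5250) − (-7)(210) + (52)(-735) = 0.
Zero determinant ⇒ coplanar.

Yes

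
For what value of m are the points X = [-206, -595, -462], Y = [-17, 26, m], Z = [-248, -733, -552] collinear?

-57

Collinearity requires XY × XZ = 0; each component is linear in m.
The x-component gives (138)m + (7866) = 0, so m = -57.
The remaining components then also vanish.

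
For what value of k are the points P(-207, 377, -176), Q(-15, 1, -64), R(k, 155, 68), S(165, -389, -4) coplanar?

-33

The points are coplanar iff PQ · (PR × PS) = 0.
Expanding, this is linear in k: (-21120)k + (-696960) = 0.
So k = -33.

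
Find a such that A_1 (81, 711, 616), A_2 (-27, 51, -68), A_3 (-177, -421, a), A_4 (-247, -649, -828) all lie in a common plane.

The points are coplanar iff A_1A_2 · (A_1A_3 × A_1A_4) = 0.
Expanding, this is linear in a: (69600)a + (40437600) = 0.
So a = -581.

-581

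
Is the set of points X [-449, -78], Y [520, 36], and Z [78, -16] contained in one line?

Yes

XY = (969, 114), XZ = (527, 62).
Twice the signed area of △XYZ is (969)(62) − (114)(527) = 0.
The triangle is degenerate (zero area), so the points are collinear.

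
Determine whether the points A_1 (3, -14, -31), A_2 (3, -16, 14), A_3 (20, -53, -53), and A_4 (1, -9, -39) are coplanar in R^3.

No

The four points are coplanar iff the 3×3 determinant with rows A_1A_2, A_1A_3, A_1A_4 is zero.
Rows: (0, -2, 45), (17, -39, -22), (-2, 5, -8).
Expanding along the first row: (0)(422) − (-2)(-180) + (45)(7) = -45.
Nonzero ⇒ not coplanar.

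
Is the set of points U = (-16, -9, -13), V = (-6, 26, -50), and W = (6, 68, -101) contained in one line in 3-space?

UV = (10, 35, -37), UW = (22, 77, -88).
UV × UW = (-231, 66, 0).
The cross product is nonzero, so the points do not lie on one line.

No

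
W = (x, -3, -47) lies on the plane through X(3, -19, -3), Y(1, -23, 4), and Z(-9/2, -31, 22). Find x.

A normal to the plane is n = XY × XZ = (-16, -5/2, -6).
W lies in the plane iff n · XW = 0.
This gives (-16)x + (272) = 0, so x = 17.

17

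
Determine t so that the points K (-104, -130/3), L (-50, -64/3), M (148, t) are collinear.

178/3

The three points are collinear iff det[KL; KM] = 0.
This determinant is linear in t: (54)t + (-3204) = 0, so t = 178/3.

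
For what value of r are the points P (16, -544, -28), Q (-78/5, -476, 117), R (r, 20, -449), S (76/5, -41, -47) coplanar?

502/5

Normal to plane PQS: n = (-74227, -3582/5, -79202/5); plane equation n·X = -1771896/5.
Requiring n·R = -1771896/5: (-74227)r + (35490058/5) = -1771896/5.
So r = 502/5.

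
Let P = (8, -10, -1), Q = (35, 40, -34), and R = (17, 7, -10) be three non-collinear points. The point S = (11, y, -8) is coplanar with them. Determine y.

Coplanarity requires PQ · (PR × PS) = 0.
PQ = (27, 50, -33), PR = (9, 17, -9); the triple product is linear in y with coefficient -54 and constant term -270.
Setting it to zero: y = -5.

-5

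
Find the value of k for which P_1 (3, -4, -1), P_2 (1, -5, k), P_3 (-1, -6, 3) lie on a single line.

1

Collinearity requires P_1P_2 × P_1P_3 = 0; each component is linear in k.
The x-component gives (2)k + (-2) = 0, so k = 1.
The remaining components then also vanish.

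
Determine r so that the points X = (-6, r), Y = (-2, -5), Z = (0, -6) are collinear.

Collinearity: (X − Y) must be parallel to (Z − Y) = (2, -1).
Cross-multiplying the components: (r − (-5))·(2) = (-4)·(-1).
Solving gives r = -3.

-3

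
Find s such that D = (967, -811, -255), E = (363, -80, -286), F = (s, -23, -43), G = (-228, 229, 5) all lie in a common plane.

45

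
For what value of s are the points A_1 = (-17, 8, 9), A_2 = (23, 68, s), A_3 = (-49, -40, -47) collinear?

79

Collinearity requires A_1A_2 × A_1A_3 = 0; each component is linear in s.
The x-component gives (48)s + (-3792) = 0, so s = 79.
The remaining components then also vanish.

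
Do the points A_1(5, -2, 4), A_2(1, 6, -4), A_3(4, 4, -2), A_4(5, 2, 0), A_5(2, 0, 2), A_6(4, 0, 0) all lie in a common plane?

No

The plane through A_1, A_2, A_3 has normal n = A_1A_2 × A_1A_3 = (0, -16, -16) and equation n·P = -32.
Checking the remaining points: n·A_4 = -32, n·A_5 = -32, n·A_6 = 0.
Since n·A_6 = 0 ≠ -32, A_6 is off the plane and the points are not all coplanar.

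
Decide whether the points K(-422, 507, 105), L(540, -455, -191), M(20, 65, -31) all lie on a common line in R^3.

Yes

KL = (962, -962, -296), KM = (442, -442, -136).
KL × KM = (0, 0, 0).
The cross product vanishes, so the three points are collinear.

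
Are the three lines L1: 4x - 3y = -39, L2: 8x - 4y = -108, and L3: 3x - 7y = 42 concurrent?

Intersecting L1 and L2: solving the 2×2 system gives (x, y) = (-21, -15).
Substitute into L3: (3)(-21) + (-7)(-15) = 42.
This equals 42, so (-21, -15) lies on all three lines and they are concurrent.

Yes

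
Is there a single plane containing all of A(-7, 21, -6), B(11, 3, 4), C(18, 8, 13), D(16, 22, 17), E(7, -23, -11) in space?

Yes

The plane through A, B, C has normal n = AB × AC = (-212, -92, 216) and equation n·P = -1744.
Checking the remaining points: n·D = -1744, n·E = -1744.
All equal -1744, so all 5 points lie in one plane.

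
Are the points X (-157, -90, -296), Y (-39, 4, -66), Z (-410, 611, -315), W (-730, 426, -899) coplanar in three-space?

The four points are coplanar iff the 3×3 determinant with rows XY, XZ, XW is zero.
Rows: (118, 94, 230), (-253, 701, -19), (-573, 516, -603).
Expanding along the first row: (118)(-412899) − (94)(141672) + (230)(271125) = 319500.
Nonzero ⇒ not coplanar.

No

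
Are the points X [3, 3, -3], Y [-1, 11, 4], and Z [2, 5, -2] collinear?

No

XY = (-4, 8, 7), XZ = (-1, 2, 1).
XY × XZ = (-6, -3, 0).
The cross product is nonzero, so the points do not lie on one line.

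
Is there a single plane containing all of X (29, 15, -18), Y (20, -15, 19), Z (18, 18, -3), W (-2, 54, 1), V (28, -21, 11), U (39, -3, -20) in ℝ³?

Yes

The plane through X, Y, Z has normal n = XY × XZ = (-561, -272, -357) and equation n·P = -13923.
Checking the remaining points: n·W = -13923, n·V = -13923, n·U = -13923.
All equal -13923, so all 6 points lie in one plane.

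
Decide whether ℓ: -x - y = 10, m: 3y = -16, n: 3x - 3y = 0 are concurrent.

No

Intersecting ℓ and m: solving the 2×2 system gives (x, y) = (-14/3, -16/3).
Substitute into n: (3)(-14/3) + (-3)(-16/3) = 2.
But n requires 0 ≠ 2, so the three lines have no common point.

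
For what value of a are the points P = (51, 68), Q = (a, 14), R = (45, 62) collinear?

Collinearity: (Q − P) must be parallel to (R − P) = (-6, -6).
Cross-multiplying the components: (a − 51)·(-6) = (-54)·(-6).
Solving gives a = -3.

-3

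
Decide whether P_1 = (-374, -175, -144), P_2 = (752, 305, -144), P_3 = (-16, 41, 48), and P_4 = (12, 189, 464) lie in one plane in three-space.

No

With P_1 as base: P_1P_2 = (1126, 480, 0), P_1P_3 = (358, 216, 192), P_1P_4 = (386, 364, 608).
P_1P_3 × P_1P_4 = (61440, -143552, 46936).
P_1P_2 · (P_1P_3 × P_1P_4) = 276480.
Since 276480 ≠ 0, the four points are not coplanar.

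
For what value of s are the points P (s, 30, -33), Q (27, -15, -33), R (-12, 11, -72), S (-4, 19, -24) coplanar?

-18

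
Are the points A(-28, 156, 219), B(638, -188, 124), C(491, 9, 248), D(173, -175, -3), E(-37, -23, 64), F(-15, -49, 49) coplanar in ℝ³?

The plane through A, B, C has normal n = AB × AC = (-23941, -68619, 80634) and equation n·P = 7624630.
Checking the remaining points: n·D = 7624630, n·E = 7624630, n·F = 7672512.
Since n·F = 7672512 ≠ 7624630, F is off the plane and the points are not all coplanar.

No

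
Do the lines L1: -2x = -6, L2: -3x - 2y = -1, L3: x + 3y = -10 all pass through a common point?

Lines aᵢx + bᵢy = cᵢ with pairwise distinct directions are concurrent exactly when det[aᵢ bᵢ cᵢ] = 0.
Here the determinant is -4.
Nonzero, so no common point exists.

No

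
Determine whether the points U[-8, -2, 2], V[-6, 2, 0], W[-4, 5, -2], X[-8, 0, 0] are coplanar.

No

The four points are coplanar iff the 3×3 determinant with rows UV, UW, UX is zero.
Rows: (2, 4, -2), (4, 7, -4), (0, 2, -2).
Expanding along the first row: (2)(-6) − (4)(-8) + (-2)(8) = 4.
Nonzero ⇒ not coplanar.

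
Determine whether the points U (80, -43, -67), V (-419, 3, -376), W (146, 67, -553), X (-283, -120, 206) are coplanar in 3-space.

No

The four points are coplanar iff the 3×3 determinant with rows UV, UW, UX is zero.
Rows: (-499, 46, -309), (66, 110, -486), (-363, -77, 273).
Expanding along the first row: (-499)(-7392) − (46)(-158400) + (-309)(34848) = 206976.
Nonzero ⇒ not coplanar.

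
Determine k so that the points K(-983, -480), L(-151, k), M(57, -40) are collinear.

Collinearity: (L − K) must be parallel to (M − K) = (1040, 440).
Cross-multiplying the components: (k − (-480))·(1040) = (832)·(440).
Solving gives k = -128.

-128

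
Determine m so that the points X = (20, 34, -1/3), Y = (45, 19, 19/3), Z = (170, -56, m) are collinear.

119/3

Direction XY = (25, -15, 20/3). From the x-coordinate of Z, the parameter along the line is τ = (170 − 20)/25 = 6.
Then m = (-1/3) + 6·(20/3) = 119/3.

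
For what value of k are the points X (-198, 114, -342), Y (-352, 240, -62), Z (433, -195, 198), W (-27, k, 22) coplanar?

57

Normal to plane XYZ: n = (154560, 259840, -31920); plane equation n·P = 9935520.
Requiring n·W = 9935520: (259840)k + (-4875360) = 9935520.
So k = 57.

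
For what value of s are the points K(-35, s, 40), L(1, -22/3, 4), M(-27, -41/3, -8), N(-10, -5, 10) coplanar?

23/3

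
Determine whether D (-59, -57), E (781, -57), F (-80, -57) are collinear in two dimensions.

DE = (840, 0), DF = (-21, 0).
Twice the signed area of △DEF is (840)(0) − (0)(-21) = 0.
The triangle is degenerate (zero area), so the points are collinear.

Yes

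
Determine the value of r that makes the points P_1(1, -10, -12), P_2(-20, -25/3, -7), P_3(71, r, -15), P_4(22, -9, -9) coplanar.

-11

The points are coplanar iff P_1P_2 · (P_1P_3 × P_1P_4) = 0.
Expanding, this is linear in r: (-168)r + (-1848) = 0.
So r = -11.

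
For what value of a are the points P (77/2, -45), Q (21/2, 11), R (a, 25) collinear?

Collinearity: (R − P) must be parallel to (Q − P) = (-28, 56).
Cross-multiplying the components: (a − 77/2)·(56) = (70)·(-28).
Solving gives a = 7/2.

7/2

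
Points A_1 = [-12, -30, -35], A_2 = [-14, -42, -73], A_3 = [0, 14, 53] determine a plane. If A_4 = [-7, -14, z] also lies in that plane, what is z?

A normal to the plane is n = A_1A_2 × A_1A_3 = (616, -280, 56).
A_4 lies in the plane iff n · A_1A_4 = 0.
This gives (56)z + (560) = 0, so z = -10.

-10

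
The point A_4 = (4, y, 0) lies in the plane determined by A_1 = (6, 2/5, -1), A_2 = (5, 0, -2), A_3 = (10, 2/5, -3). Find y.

2/5

A normal to the plane is n = A_1A_2 × A_1A_3 = (4/5, -6, 8/5).
A_4 lies in the plane iff n · A_1A_4 = 0.
This gives (-6)y + (12/5) = 0, so y = 2/5.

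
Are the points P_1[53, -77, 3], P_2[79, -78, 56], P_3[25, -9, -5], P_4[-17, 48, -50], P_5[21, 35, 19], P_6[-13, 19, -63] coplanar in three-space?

Yes

The plane through P_1, P_2, P_3 has normal n = P_1P_2 × P_1P_3 = (-3596, -1276, 1740) and equation n·P = -87116.
Checking the remaining points: n·P_4 = -87116, n·P_5 = -87116, n·P_6 = -87116.
All equal -87116, so all 6 points lie in one plane.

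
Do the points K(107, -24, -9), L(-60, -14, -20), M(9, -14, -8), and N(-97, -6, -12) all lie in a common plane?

Yes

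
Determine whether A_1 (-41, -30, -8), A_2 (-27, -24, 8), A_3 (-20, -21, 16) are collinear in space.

A_1A_2 = (14, 6, 16), A_1A_3 = (21, 9, 24).
A_1A_2 × A_1A_3 = (0, 0, 0).
The cross product vanishes, so the three points are collinear.

Yes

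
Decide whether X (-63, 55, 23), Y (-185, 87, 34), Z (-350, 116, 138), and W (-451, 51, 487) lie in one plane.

No

With X as base: XY = (-122, 32, 11), XZ = (-287, 61, 115), XW = (-388, -4, 464).
XZ × XW = (28764, 88548, 24816).
XY · (XZ × XW) = -402696.
Since -402696 ≠ 0, the four points are not coplanar.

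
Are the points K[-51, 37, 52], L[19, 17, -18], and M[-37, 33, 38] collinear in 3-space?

Yes

KL = (70, -20, -70), KM = (14, -4, -14).
Each component of KM is 1/5 times the corresponding component of KL, so KM = 1/5·KL and the points are collinear.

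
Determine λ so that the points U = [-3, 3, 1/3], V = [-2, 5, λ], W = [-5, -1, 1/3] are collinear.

1/3

Direction UW = (-2, -4, 0). From the x-coordinate of V, the parameter along the line is τ = (-2 − (-3))/(-2) = -1/2.
Then λ = 1/3 + (-1/2)·(0) = 1/3.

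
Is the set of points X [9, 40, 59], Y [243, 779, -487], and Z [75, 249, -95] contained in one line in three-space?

XY = (234, 739, -546), XZ = (66, 209, -154).
Comparing components 2 and 3: (739)(-154) − (-546)(209) = 308 ≠ 0, so XY and XZ are not parallel and the points are not collinear.

No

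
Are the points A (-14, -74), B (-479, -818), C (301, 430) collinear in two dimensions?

AB = (-465, -744), AC = (315, 504).
Checking proportionality: AC = -21/31·AB, so the vectors are parallel and the points are collinear.

Yes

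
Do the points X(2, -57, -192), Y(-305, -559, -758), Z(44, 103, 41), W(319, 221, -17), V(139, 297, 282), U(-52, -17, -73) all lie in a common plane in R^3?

The plane through X, Y, Z has normal n = XY × XZ = (-26406, 47759, -28036) and equation n·P = 2607837.
Checking the remaining points: n·W = 2607837, n·V = 2607837, n·U = 2607837.
All equal 2607837, so all 6 points lie in one plane.

Yes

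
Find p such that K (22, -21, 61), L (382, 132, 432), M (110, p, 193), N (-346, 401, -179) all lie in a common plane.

188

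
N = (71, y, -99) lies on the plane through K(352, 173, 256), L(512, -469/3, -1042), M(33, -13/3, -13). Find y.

-53/3

The plane through K, L, M has equation −141588x + 457102y − (400292/3)z = -14755742/3.
Substituting N: (457102)y + (3156888) = -14755742/3, so y = -53/3.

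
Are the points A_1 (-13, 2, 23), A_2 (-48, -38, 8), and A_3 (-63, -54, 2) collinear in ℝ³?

No

A_1A_2 = (-35, -40, -15), A_1A_3 = (-50, -56, -21).
A_1A_2 × A_1A_3 = (0, 15, -40).
The cross product is nonzero, so the points do not lie on one line.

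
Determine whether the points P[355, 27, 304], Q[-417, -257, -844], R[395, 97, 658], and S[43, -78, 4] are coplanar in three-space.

The four points are coplanar iff the 3×3 determinant with rows PQ, PR, PS is zero.
Rows: (-772, -284, -1148), (40, 70, 354), (-312, -105, -300).
Expanding along the first row: (-772)(16170) − (-284)(98448) + (-1148)(17640) = -4774728.
Nonzero ⇒ not coplanar.

No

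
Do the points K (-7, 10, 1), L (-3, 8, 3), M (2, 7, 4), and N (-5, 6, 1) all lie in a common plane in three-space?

No

With K as base: KL = (4, -2, 2), KM = (9, -3, 3), KN = (2, -4, 0).
KM × KN = (12, 6, -30).
KL · (KM × KN) = -24.
Since -24 ≠ 0, the four points are not coplanar.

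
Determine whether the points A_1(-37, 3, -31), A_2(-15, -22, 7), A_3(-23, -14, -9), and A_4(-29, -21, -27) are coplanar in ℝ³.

A normal to the plane through A_1, A_2, A_3 is n = A_1A_2 × A_1A_3 = (96, 48, -24).
The plane has equation n·P = -2664. For A_4: n·A_4 = -3144.
-3144 ≠ -2664, so A_4 is off the plane.

No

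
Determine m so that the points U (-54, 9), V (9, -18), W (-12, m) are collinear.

-9

The three points are collinear iff det[UV; UW] = 0.
This determinant is linear in m: (63)m + (567) = 0, so m = -9.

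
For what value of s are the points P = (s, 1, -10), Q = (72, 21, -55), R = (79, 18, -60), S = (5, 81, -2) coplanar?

-3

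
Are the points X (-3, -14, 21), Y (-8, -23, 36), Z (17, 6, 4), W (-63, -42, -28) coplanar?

The four points are coplanar iff the 3×3 determinant with rows XY, XZ, XW is zero.
Rows: (-5, -9, 15), (20, 20, -17), (-60, -28, -49).
Expanding along the first row: (-5)(-1456) − (-9)(-2000) + (15)(640) = -1120.
Nonzero ⇒ not coplanar.

No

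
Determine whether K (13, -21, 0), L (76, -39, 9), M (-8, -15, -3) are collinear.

Yes

KL = (63, -18, 9), KM = (-21, 6, -3).
Each component of KM is -1/3 times the corresponding component of KL, so KM = -1/3·KL and the points are collinear.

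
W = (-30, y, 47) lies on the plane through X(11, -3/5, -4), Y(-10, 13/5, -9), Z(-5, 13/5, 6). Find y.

9

A normal to the plane is n = XY × XZ = (48, 290, -16).
W lies in the plane iff n · XW = 0.
This gives (290)y + (-2610) = 0, so y = 9.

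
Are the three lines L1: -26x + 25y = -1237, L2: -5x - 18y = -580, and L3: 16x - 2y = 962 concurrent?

Yes

Lines aᵢx + bᵢy = cᵢ with pairwise distinct directions are concurrent exactly when det[aᵢ bᵢ cᵢ] = 0.
Here the determinant is 0.
It vanishes, so the lines are concurrent at (62, 15).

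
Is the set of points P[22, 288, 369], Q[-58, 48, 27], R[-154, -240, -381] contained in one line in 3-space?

PQ = (-80, -240, -342), PR = (-176, -528, -750).
Comparing components 2 and 3: (-240)(-750) − (-342)(-528) = -576 ≠ 0, so PQ and PR are not parallel and the points are not collinear.

No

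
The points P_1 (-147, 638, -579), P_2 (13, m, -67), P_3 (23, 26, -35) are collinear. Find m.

Direction P_1P_3 = (170, -612, 544). From the x-coordinate of P_2, the parameter along the line is τ = (13 − (-147))/170 = 16/17.
Then m = 638 + 16/17·(-612) = 62.

62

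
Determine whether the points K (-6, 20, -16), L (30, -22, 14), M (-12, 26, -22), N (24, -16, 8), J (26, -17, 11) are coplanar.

The plane through K, L, M has normal n = KL × KM = (72, 36, -36) and equation n·P = 864.
Checking the remaining points: n·N = 864, n·J = 864.
All equal 864, so all 5 points lie in one plane.

Yes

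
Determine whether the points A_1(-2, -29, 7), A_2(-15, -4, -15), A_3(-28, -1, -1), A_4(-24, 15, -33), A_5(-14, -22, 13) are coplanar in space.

The plane through A_1, A_2, A_3 has normal n = A_1A_2 × A_1A_3 = (416, 468, 286) and equation n·P = -12402.
Checking the remaining points: n·A_4 = -12402, n·A_5 = -12402.
All equal -12402, so all 5 points lie in one plane.

Yes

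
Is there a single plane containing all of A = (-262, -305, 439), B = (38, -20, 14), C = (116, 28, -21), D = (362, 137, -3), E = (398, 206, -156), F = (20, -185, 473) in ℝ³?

No

The plane through A, B, C has normal n = AB × AC = (10425, -22650, -7830) and equation n·P = 739530.
Checking the remaining points: n·D = 694290, n·E = 704730, n·F = 695160.
Since n·D = 694290 ≠ 739530, D is off the plane and the points are not all coplanar.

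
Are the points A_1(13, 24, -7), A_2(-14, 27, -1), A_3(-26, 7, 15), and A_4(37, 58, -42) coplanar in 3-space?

No

The four points are coplanar iff the 3×3 determinant with rows A_1A_2, A_1A_3, A_1A_4 is zero.
Rows: (-27, 3, 6), (-39, -17, 22), (24, 34, -35).
Expanding along the first row: (-27)(-153) − (3)(837) + (6)(-918) = -3888.
Nonzero ⇒ not coplanar.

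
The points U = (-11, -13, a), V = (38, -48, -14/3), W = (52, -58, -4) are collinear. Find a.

-7

Direction VW = (14, -10, 2/3). From the x-coordinate of U, the parameter along the line is τ = (-11 − 38)/14 = -7/2.
Then a = (-14/3) + (-7/2)·(2/3) = -7.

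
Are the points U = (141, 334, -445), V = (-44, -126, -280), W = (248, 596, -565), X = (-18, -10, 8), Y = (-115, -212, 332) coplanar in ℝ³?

Yes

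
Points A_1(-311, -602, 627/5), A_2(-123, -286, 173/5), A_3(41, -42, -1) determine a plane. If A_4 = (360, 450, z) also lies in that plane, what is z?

-471/5

A normal to the plane is n = A_1A_2 × A_1A_3 = (54528/5, -40992/5, -5952).
A_4 lies in the plane iff n · A_1A_4 = 0.
This gives (-5952)z + (-2803392/5) = 0, so z = -471/5.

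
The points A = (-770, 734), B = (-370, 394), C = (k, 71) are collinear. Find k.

10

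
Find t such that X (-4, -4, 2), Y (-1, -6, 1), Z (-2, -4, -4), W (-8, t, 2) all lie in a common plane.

-1

Normal to plane XYZ: n = (12, 16, 4); plane equation n·P = -104.
Requiring n·W = -104: (16)t + (-88) = -104.
So t = -1.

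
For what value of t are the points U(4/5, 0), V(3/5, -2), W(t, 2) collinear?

The three points are collinear iff det[UV; UW] = 0.
This determinant is linear in t: (2)t + (-2) = 0, so t = 1.

1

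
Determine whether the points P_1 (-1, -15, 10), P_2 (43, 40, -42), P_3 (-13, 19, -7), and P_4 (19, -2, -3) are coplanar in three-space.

A normal to the plane through P_1, P_2, P_3 is n = P_1P_2 × P_1P_3 = (833, 1372, 2156).
The plane has equation n·P = 147. For P_4: n·P_4 = 6615.
6615 ≠ 147, so P_4 is off the plane.

No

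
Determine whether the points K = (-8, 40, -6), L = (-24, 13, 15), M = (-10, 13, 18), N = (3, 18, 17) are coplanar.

No

With K as base: KL = (-16, -27, 21), KM = (-2, -27, 24), KN = (11, -22, 23).
KM × KN = (-93, 310, 341).
KL · (KM × KN) = 279.
Since 279 ≠ 0, the four points are not coplanar.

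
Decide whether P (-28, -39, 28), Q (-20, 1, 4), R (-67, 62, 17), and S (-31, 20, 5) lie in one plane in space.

The four points are coplanar iff the 3×3 determinant with rows PQ, PR, PS is zero.
Rows: (8, 40, -24), (-39, 101, -11), (-3, 59, -23).
Expanding along the first row: (8)(-1674) − (40)(864) + (-24)(-1998) = 0.
Zero determinant ⇒ coplanar.

Yes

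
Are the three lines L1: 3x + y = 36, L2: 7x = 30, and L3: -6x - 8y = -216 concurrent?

Lines aᵢx + bᵢy = cᵢ with pairwise distinct directions are concurrent exactly when det[aᵢ bᵢ cᵢ] = 0.
Here the determinant is 36.
Nonzero, so no common point exists.

No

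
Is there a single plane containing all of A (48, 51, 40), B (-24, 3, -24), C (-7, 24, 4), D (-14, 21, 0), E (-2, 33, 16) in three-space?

The plane through A, B, C has normal n = AB × AC = (0, 928, -696) and equation n·P = 19488.
Checking the remaining points: n·D = 19488, n·E = 19488.
All equal 19488, so all 5 points lie in one plane.

Yes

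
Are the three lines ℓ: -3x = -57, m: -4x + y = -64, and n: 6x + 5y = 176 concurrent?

No

Intersecting ℓ and m: solving the 2×2 system gives (x, y) = (19, 12).
Substitute into n: (6)(19) + (5)(12) = 174.
But n requires 176 ≠ 174, so the three lines have no common point.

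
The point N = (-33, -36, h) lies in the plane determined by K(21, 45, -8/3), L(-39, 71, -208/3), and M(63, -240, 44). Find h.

-188/3

The plane through K, L, M has equation −(53360/3)x + 16008z = -416208.
Substituting N: (16008)h + (586960) = -416208, so h = -188/3.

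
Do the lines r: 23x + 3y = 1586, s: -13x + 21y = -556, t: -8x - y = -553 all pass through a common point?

No

Intersecting r and s: solving the 2×2 system gives (x, y) = (67, 15).
Substitute into t: (-8)(67) + (-1)(15) = -551.
But t requires -553 ≠ -551, so the three lines have no common point.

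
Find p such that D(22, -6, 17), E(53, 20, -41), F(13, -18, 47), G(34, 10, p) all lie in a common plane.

Coplanarity ⇔ det[DE; DF; DG] = 0.
Expanding, this is linear in p: (-138)p + (-3174) = 0.
So p = -23.

-23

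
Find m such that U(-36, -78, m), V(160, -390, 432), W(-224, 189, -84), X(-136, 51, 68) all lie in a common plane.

64

Coplanarity ⇔ det[UV; UW; UX] = 0.
Expanding, this is linear in m: (-2040)m + (130560) = 0.
So m = 64.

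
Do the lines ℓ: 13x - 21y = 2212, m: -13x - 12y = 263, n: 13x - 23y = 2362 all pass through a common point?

The three lines meet at one point iff the augmented coefficient matrix [aᵢ bᵢ cᵢ] has rank < 3, i.e. its determinant vanishes.
Here the determinant is 0.
It vanishes, so the lines are concurrent at (49, -75).

Yes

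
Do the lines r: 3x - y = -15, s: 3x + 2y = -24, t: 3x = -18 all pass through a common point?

Yes

Intersecting r and s: solving the 2×2 system gives (x, y) = (-6, -3).
Substitute into t: (3)(-6) + (0)(-3) = -18.
This equals -18, so (-6, -3) lies on all three lines and they are concurrent.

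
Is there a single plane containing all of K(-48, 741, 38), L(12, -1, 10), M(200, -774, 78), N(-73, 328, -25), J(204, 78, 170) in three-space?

The plane through K, L, M has normal n = KL × KM = (-72100, -9344, 93116) and equation n·P = 75304.
Checking the remaining points: n·N = -129432, n·J = 392488.
Since n·N = -129432 ≠ 75304, N is off the plane and the points are not all coplanar.

No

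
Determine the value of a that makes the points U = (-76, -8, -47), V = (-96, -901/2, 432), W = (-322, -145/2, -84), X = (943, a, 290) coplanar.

185/2

Normal to plane UVW: n = (47268, -118574, -107565); plane equation n·P = 2411779.
Requiring n·X = 2411779: (-118574)a + (13379874) = 2411779.
So a = 185/2.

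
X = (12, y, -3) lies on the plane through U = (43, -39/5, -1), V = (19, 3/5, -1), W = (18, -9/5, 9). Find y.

A normal to the plane is n = UV × UW = (84, 240, 66).
X lies in the plane iff n · UX = 0.
This gives (240)y + (-864) = 0, so y = 18/5.

18/5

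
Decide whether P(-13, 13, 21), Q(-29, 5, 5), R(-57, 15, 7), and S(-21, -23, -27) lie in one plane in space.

A normal to the plane through P, Q, R is n = PQ × PR = (144, 480, -384).
The plane has equation n·X = -3696. For S: n·S = -3696.
Equal, so S lies in the plane and all four are coplanar.

Yes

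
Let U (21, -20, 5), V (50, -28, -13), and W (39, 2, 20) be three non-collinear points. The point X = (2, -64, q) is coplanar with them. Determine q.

The plane through U, V, W has equation 276x − 759y + 782z = 24886.
Substituting X: (782)q + (49128) = 24886, so q = -31.

-31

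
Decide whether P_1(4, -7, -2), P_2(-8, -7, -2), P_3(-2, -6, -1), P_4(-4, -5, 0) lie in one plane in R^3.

Yes

The four points are coplanar iff the 3×3 determinant with rows P_1P_2, P_1P_3, P_1P_4 is zero.
Rows: (-12, 0, 0), (-6, 1, 1), (-8, 2, 2).
Expanding along the first row: (-12)(0) − (0)(-4) + (0)(-4) = 0.
Zero determinant ⇒ coplanar.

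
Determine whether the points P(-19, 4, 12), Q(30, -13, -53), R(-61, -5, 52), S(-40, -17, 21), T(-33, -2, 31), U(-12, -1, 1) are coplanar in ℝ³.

No

The plane through P, Q, R has normal n = PQ × PR = (-1265, 770, -1155) and equation n·X = 13255.
Checking the remaining points: n·S = 13255, n·T = 4400, n·U = 13255.
Since n·T = 4400 ≠ 13255, T is off the plane and the points are not all coplanar.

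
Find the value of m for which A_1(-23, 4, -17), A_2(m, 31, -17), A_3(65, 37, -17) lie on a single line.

Collinearity requires A_1A_2 × A_1A_3 = 0; each component is linear in m.
The z-component gives (33)m + (-1617) = 0, so m = 49.
The remaining components then also vanish.

49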